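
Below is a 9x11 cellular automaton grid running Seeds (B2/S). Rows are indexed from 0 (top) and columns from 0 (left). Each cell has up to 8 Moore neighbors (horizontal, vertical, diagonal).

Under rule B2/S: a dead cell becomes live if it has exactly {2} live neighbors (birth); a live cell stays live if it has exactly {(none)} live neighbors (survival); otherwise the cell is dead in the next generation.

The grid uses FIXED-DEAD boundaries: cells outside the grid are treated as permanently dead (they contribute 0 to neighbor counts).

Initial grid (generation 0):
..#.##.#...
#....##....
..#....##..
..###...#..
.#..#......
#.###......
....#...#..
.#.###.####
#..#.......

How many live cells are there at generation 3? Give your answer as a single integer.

Answer: 22

Derivation:
Simulating step by step:
Generation 0 (given above): 32 live cells
Generation 1: 17 live cells
.#.#.......
..#........
.........#.
.....#...#.
#..........
...........
#.....#...#
#.....#....
.#...###..#
Generation 2: 14 live cells
...........
.#.#.......
........#.#
........#.#
...........
##.........
.#...#.#...
.........##
#..........
Generation 3: 22 live cells
..#........
..#......#.
..#....#...
.......#...
##.......#.
..#...#....
..#...#.###
##....#.#..
.........##
Population at generation 3: 22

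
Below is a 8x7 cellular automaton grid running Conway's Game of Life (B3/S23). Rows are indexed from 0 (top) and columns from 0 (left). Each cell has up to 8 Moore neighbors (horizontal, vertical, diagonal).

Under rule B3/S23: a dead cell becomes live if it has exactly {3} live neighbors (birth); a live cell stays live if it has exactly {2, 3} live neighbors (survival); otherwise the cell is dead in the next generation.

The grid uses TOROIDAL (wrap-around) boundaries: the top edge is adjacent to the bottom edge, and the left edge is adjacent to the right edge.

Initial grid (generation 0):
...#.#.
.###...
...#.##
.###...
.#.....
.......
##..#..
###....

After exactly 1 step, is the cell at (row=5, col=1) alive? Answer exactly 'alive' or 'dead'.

Simulating step by step:
Generation 0 (given above): 18 live cells
Generation 1: 21 live cells
#..##..
...#.##
#......
##.##..
.#.....
##.....
#.#....
#.###.#

Cell (5,1) at generation 1: 1 -> alive

Answer: alive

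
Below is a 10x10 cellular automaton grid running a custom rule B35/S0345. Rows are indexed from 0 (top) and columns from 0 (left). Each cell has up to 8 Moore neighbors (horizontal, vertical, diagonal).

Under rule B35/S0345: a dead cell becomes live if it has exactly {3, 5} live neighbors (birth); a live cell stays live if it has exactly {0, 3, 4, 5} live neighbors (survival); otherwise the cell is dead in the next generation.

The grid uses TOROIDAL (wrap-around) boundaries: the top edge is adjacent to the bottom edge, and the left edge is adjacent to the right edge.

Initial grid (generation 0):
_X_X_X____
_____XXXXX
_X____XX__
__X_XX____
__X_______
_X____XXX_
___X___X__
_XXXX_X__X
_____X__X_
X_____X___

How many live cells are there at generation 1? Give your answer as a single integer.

Answer: 52

Derivation:
Simulating step by step:
Generation 0 (given above): 31 live cells
Generation 1: 52 live cells
X__XXXX_XX
X_X_XXXXX_
____XXXX__
_X_X__X___
_X_X_XXX__
__X____X__
XXXXXX_X__
__XXXX_XX_
XXXXXXXX_X
____XX____
Population at generation 1: 52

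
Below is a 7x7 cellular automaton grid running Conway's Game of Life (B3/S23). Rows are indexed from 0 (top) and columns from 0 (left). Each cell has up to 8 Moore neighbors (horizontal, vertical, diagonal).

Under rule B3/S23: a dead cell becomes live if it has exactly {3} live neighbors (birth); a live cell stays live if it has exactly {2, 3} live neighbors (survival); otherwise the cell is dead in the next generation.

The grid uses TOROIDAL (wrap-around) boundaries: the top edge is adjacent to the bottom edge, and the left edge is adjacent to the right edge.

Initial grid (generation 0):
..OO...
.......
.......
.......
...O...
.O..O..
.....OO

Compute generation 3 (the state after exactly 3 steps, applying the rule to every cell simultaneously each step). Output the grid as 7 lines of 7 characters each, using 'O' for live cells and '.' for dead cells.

Answer: ...OO..
.......
.......
.......
.......
....O..
...O.O.

Derivation:
Simulating step by step:
Generation 0 (given above): 7 live cells
Generation 1: 6 live cells
.......
.......
.......
.......
.......
....OO.
..OOOO.
Generation 2: 5 live cells
...OO..
.......
.......
.......
.......
.....O.
...O.O.
Generation 3: 5 live cells
(generation 3 grid is the final answer)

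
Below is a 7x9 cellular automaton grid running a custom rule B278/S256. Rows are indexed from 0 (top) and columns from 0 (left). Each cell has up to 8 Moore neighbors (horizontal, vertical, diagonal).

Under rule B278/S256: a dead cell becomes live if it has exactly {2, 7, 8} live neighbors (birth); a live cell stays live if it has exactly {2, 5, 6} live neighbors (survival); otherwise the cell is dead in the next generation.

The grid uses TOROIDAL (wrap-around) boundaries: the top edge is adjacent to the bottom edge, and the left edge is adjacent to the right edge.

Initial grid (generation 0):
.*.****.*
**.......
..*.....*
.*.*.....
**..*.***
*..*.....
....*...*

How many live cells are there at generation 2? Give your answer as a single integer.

Answer: 23

Derivation:
Simulating step by step:
Generation 0 (given above): 22 live cells
Generation 1: 18 live cells
.*.*....*
......*..
...*.....
...****..
....**.*.
..**..*..
.*....*.*
Generation 2: 23 live cells
.....**..
*..**..*.
..**...*.
..*.*..*.
....**.*.
****....*
.*..**...
Population at generation 2: 23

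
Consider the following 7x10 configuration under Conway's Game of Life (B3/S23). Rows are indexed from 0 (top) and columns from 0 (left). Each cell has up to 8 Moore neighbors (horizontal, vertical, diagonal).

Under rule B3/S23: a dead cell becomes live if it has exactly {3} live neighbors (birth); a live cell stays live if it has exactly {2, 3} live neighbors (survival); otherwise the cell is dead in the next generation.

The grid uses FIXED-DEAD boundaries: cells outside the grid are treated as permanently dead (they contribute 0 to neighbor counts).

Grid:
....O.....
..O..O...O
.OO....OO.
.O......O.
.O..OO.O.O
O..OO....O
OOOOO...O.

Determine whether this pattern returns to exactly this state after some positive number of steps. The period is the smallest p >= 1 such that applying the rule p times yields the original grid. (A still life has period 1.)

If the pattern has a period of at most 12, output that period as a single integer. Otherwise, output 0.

Simulating and comparing each generation to the original:
Gen 0 (original, given above): 25 live cells
Gen 1: 26 live cells, differs from original
Gen 2: 23 live cells, differs from original
Gen 3: 20 live cells, differs from original
Gen 4: 25 live cells, differs from original
Gen 5: 20 live cells, differs from original
Gen 6: 31 live cells, differs from original
Gen 7: 20 live cells, differs from original
Gen 8: 28 live cells, differs from original
Gen 9: 20 live cells, differs from original
Gen 10: 24 live cells, differs from original
Gen 11: 17 live cells, differs from original
Gen 12: 17 live cells, differs from original
No period found within 12 steps.

Answer: 0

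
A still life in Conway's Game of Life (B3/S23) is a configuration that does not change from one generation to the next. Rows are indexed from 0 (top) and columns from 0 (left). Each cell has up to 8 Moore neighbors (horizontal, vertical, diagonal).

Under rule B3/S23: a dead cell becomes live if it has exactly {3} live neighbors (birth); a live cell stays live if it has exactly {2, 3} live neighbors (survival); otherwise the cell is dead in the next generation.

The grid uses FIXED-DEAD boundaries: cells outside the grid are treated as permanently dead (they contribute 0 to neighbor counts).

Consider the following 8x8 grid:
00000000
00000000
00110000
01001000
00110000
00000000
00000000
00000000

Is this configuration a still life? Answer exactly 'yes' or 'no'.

Compute generation 1 and compare to generation 0 (given above):
Generation 1:
00000000
00000000
00110000
01001000
00110000
00000000
00000000
00000000
The grids are IDENTICAL -> still life.

Answer: yes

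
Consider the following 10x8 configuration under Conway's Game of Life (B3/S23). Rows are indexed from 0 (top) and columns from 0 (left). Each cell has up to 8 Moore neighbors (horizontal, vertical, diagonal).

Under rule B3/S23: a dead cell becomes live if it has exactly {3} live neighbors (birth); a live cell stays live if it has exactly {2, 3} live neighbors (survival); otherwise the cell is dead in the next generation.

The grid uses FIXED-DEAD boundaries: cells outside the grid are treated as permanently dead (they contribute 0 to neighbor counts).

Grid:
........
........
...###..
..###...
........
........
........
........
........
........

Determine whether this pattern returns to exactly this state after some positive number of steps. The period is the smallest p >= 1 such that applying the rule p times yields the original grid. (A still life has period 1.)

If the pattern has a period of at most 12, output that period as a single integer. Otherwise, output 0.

Answer: 2

Derivation:
Simulating and comparing each generation to the original:
Gen 0 (original, given above): 6 live cells
Gen 1: 6 live cells, differs from original
Gen 2: 6 live cells, MATCHES original -> period = 2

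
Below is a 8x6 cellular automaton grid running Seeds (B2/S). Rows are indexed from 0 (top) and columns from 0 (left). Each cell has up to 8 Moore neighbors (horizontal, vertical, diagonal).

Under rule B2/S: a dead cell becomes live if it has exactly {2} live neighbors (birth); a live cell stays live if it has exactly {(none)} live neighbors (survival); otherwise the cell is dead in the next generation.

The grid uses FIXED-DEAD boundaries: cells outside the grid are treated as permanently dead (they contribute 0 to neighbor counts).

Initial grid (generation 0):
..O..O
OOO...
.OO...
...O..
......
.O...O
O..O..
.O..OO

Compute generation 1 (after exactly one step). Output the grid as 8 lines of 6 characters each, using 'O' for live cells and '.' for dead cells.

Answer: O..O..
......
......
.O....
..O.O.
O.O.O.
......
O.OO..

Derivation:
Simulating step by step:
Generation 0 (given above): 15 live cells
Generation 1: 11 live cells
(generation 1 grid is the final answer)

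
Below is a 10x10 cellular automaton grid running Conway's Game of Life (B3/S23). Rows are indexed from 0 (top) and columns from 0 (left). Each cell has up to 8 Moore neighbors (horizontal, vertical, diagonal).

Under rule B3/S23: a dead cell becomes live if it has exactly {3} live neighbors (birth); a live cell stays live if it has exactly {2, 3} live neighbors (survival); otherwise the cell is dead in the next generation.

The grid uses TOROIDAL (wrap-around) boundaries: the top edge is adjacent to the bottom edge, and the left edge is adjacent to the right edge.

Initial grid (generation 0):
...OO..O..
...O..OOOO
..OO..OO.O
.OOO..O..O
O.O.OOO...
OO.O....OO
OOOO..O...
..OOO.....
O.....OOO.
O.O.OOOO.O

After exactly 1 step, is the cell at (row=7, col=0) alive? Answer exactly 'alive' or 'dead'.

Answer: alive

Derivation:
Simulating step by step:
Generation 0 (given above): 47 live cells
Generation 1: 29 live cells
O.O.......
.....O...O
.O..OO...O
........OO
....OOOOO.
......OO..
..........
O...OOO..O
O.O.....O.
OO..O....O

Cell (7,0) at generation 1: 1 -> alive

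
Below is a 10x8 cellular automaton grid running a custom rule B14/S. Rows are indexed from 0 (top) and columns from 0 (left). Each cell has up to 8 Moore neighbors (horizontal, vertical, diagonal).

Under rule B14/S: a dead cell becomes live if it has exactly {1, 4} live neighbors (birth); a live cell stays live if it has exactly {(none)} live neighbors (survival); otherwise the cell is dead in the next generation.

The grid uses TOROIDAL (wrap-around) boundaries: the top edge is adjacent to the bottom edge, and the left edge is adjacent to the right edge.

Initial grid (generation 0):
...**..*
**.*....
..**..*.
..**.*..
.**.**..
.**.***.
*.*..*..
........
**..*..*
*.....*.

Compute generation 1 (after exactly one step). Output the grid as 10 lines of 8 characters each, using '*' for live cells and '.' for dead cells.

Simulating step by step:
Generation 0 (given above): 30 live cells
Generation 1: 14 live cells
(generation 1 grid is the final answer)

Answer: *.......
....*...
.*..*...
**.....*
......**
........
.*......
**......
..**....
........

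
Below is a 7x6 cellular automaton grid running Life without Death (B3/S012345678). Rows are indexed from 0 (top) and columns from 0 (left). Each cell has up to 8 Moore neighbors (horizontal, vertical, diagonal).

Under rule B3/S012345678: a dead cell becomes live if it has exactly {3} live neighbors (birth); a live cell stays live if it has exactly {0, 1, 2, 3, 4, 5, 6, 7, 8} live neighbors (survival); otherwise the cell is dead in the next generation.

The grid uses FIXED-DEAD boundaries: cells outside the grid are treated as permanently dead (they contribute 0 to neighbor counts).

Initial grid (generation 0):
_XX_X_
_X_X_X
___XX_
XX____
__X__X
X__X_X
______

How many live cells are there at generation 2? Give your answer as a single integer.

Simulating step by step:
Generation 0 (given above): 15 live cells
Generation 1: 24 live cells
_XXXX_
_X_X_X
XX_XX_
XXXXX_
X_X_XX
X__XXX
______
Generation 2: 27 live cells
_XXXX_
_X_X_X
XX_XXX
XXXXX_
X_X_XX
XX_XXX
____X_
Population at generation 2: 27

Answer: 27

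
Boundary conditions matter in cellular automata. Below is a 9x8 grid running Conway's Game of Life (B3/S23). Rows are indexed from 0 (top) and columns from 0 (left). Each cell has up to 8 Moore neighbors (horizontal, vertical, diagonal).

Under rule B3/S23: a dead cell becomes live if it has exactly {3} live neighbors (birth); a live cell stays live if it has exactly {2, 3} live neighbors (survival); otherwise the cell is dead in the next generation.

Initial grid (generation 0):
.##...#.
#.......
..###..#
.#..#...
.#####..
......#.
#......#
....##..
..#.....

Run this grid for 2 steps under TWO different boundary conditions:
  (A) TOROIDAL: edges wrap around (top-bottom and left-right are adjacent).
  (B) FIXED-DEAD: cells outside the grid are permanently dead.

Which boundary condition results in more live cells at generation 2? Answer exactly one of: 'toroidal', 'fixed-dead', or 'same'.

Answer: same

Derivation:
Under TOROIDAL boundary, generation 2:
...#....
.......#
..##....
.....#..
........
........
.###....
..#.##..
.#.#....
Population = 13

Under FIXED-DEAD boundary, generation 2:
........
.#.#....
.###....
#....#..
#.....#.
.#......
..##..#.
........
........
Population = 13

Comparison: toroidal=13, fixed-dead=13 -> same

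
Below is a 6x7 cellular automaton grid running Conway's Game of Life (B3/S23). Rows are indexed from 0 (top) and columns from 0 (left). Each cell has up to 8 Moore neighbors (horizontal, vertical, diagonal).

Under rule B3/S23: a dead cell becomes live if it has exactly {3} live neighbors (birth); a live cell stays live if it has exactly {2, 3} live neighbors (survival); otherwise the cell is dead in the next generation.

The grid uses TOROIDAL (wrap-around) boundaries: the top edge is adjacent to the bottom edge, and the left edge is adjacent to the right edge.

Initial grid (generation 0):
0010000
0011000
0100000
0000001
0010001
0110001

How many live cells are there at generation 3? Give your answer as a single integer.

Simulating step by step:
Generation 0 (given above): 10 live cells
Generation 1: 13 live cells
0000000
0111000
0010000
1000000
0110011
1111000
Generation 2: 14 live cells
1000000
0111000
0011000
1010001
0001001
1001001
Generation 3: 16 live cells
1001001
0101000
1000000
1110001
0111010
1000001
Population at generation 3: 16

Answer: 16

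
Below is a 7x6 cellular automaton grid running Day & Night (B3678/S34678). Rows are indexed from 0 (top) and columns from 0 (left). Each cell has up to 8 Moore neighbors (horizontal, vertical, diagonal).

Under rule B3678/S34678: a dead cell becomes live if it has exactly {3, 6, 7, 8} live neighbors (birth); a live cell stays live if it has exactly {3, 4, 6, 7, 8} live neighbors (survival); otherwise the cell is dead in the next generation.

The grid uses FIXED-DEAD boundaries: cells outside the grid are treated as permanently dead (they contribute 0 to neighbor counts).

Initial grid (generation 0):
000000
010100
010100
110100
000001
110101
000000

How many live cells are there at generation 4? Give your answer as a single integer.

Answer: 0

Derivation:
Simulating step by step:
Generation 0 (given above): 12 live cells
Generation 1: 5 live cells
000000
000000
011010
000010
000000
000010
000000
Generation 2: 2 live cells
000000
000000
000100
000100
000000
000000
000000
Generation 3: 0 live cells
000000
000000
000000
000000
000000
000000
000000
Generation 4: 0 live cells
000000
000000
000000
000000
000000
000000
000000
Population at generation 4: 0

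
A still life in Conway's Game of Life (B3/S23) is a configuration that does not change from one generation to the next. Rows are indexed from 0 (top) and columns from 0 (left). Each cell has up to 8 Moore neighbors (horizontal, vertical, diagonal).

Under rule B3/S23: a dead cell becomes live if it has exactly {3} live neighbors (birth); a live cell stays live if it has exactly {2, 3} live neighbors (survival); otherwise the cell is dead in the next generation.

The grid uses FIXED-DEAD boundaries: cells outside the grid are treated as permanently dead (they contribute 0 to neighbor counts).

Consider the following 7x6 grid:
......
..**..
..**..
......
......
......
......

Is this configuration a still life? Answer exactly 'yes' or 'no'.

Compute generation 1 and compare to generation 0 (given above):
Generation 1:
......
..**..
..**..
......
......
......
......
The grids are IDENTICAL -> still life.

Answer: yes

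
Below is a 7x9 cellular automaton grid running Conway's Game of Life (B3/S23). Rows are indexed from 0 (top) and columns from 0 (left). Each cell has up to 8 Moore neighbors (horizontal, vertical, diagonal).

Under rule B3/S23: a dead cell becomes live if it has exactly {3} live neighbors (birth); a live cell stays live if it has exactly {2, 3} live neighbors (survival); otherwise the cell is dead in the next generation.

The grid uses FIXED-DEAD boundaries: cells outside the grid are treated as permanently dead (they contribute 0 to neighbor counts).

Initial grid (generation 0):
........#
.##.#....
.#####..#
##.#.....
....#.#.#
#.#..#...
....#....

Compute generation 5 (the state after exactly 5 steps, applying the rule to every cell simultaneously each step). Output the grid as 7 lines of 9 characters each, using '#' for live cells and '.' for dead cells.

Answer: .........
.........
.........
.........
...#.##..
.........
....##...

Derivation:
Simulating step by step:
Generation 0 (given above): 20 live cells
Generation 1: 15 live cells
.........
.#..##...
.....#...
##.....#.
#.####...
...###...
.........
Generation 2: 20 live cells
.........
....##...
##..###..
####.##..
#.#..##..
..#..#...
....#....
Generation 3: 11 live cells
.........
....#.#..
#........
...#...#.
#........
.#.####..
.........
Generation 4: 8 live cells
.........
.........
.........
.........
..##.##..
....##...
....##...
Generation 5: 5 live cells
(generation 5 grid is the final answer)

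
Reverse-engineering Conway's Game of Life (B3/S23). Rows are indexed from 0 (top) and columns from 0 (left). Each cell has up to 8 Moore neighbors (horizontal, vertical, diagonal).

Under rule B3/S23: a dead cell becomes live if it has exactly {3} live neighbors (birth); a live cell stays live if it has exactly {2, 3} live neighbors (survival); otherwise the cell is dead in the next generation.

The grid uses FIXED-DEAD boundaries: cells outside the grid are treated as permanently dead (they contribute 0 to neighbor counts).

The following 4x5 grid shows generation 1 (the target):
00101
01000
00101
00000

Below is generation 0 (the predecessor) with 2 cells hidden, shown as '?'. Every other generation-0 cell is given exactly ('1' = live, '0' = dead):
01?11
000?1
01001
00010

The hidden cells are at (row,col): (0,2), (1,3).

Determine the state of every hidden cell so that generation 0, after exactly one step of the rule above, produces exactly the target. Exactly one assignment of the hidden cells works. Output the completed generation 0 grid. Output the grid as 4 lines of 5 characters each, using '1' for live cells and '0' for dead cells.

Hidden generation-0 cells (in order): (0,2), (1,3).
A hidden cell only influences target cells in its own 3x3 neighborhood. Try each of the 2^2 = 4 assignments, step the completed generation 0 forward once under B3/S23, and compare with the target:
  (0,2)=0 (1,3)=0 -> step gives (0,2)='0' but target has '1' -> reject
  (0,2)=0 (1,3)=1 -> step gives (0,3)='1' but target has '0' -> reject
  (0,2)=1 (1,3)=0 -> step gives (0,3)='1' but target has '0' -> reject
  (0,2)=1 (1,3)=1 -> step reproduces the target at every cell -> ACCEPT
Unique solution: (0,2)=live, (1,3)=live.
Check: live-neighbor counts of every cell in the completed generation 0:
11343
23554
10343
11212
Applying B3/S23 to generation 0 with these counts gives:
00101
01000
00101
00000
which matches the target exactly.

Answer: 01111
00011
01001
00010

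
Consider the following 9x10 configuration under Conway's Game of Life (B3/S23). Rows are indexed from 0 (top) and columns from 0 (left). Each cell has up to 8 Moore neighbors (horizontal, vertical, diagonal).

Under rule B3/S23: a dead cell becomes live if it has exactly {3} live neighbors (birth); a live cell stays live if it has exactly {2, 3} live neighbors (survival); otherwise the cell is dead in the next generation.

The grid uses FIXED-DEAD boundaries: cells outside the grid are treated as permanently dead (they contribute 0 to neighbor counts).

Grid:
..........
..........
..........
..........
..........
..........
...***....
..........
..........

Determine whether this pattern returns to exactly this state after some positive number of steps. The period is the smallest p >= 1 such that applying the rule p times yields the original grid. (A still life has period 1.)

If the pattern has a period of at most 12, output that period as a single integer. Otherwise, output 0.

Answer: 2

Derivation:
Simulating and comparing each generation to the original:
Gen 0 (original, given above): 3 live cells
Gen 1: 3 live cells, differs from original
Gen 2: 3 live cells, MATCHES original -> period = 2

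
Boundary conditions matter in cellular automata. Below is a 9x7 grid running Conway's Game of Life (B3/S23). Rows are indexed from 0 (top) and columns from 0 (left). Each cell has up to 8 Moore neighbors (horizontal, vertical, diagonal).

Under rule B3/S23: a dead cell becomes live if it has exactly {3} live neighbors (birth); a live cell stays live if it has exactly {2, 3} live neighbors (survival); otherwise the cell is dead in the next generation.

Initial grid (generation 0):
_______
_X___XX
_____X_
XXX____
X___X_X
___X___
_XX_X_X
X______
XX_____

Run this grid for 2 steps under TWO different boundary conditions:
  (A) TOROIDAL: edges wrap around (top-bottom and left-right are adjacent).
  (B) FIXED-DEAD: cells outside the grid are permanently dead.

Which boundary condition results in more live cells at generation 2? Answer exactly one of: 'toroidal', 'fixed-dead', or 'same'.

Under TOROIDAL boundary, generation 2:
_X___XX
X____XX
XX__XX_
X__XXX_
_______
____XXX
____XXX
___X__X
_XX___X
Population = 25

Under FIXED-DEAD boundary, generation 2:
_______
_____XX
X___X__
X__XXXX
X______
X___X__
X___X__
X__X___
XX_____
Population = 18

Comparison: toroidal=25, fixed-dead=18 -> toroidal

Answer: toroidal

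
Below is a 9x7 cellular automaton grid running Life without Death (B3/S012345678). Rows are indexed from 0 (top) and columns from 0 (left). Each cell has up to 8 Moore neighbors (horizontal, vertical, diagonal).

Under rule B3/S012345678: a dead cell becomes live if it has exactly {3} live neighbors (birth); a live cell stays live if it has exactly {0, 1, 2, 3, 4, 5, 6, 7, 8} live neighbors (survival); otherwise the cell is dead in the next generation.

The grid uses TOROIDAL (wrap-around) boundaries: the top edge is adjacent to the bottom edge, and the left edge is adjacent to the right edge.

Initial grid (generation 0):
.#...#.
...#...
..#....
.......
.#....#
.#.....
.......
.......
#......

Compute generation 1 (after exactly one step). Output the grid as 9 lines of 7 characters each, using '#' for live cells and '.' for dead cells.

Simulating step by step:
Generation 0 (given above): 8 live cells
Generation 1: 11 live cells
(generation 1 grid is the final answer)

Answer: .#...#.
..##...
..#....
.......
##....#
##.....
.......
.......
#......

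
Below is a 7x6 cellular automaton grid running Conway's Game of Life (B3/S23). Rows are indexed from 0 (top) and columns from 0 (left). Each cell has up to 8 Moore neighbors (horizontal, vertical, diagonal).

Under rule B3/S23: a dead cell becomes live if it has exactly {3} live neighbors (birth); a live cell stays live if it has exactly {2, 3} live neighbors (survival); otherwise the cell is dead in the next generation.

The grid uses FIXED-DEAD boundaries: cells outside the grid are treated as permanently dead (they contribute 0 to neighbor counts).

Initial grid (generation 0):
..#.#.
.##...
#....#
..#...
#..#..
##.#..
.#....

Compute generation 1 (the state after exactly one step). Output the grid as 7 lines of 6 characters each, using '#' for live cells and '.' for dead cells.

Simulating step by step:
Generation 0 (given above): 13 live cells
Generation 1: 15 live cells
(generation 1 grid is the final answer)

Answer: .###..
.###..
..#...
.#....
#..#..
##....
###...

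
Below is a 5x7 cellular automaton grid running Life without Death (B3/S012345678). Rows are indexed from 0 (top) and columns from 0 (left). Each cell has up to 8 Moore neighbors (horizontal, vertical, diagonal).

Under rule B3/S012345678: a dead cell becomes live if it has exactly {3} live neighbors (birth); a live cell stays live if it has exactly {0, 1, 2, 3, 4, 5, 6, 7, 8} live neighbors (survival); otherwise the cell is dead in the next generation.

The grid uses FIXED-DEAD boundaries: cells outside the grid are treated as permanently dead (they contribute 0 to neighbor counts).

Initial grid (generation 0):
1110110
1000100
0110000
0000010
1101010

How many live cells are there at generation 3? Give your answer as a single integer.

Answer: 21

Derivation:
Simulating step by step:
Generation 0 (given above): 14 live cells
Generation 1: 19 live cells
1111110
1000110
0110000
1000110
1101110
Generation 2: 21 live cells
1111110
1000110
1111000
1000110
1101110
Generation 3: 21 live cells
1111110
1000110
1111000
1000110
1101110
Population at generation 3: 21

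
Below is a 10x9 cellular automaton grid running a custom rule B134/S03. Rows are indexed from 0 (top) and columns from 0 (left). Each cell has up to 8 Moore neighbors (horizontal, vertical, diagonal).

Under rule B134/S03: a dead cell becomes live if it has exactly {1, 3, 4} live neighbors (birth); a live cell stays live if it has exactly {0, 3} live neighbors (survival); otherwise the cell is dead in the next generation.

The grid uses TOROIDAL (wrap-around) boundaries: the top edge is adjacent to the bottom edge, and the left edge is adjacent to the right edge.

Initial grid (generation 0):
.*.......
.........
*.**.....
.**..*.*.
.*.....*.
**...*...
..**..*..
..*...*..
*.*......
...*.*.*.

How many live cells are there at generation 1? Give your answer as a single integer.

Answer: 45

Derivation:
Simulating step by step:
Generation 0 (given above): 23 live cells
Generation 1: 45 live cells
**.*.*.**
.**.*...*
.**..*.*.
*..*.**.*
*.**..*.*
.**...*..
.**..*..*
*****...*
**.*..*..
.**..*.*.
Population at generation 1: 45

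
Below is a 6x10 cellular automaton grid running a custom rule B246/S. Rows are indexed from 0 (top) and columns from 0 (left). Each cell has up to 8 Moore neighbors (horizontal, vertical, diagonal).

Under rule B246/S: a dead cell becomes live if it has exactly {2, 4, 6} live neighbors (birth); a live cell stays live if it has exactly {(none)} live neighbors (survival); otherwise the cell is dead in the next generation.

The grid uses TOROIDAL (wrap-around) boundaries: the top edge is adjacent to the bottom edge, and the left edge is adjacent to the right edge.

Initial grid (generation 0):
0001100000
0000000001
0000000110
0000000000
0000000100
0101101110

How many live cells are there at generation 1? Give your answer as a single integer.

Simulating step by step:
Generation 0 (given above): 12 live cells
Generation 1: 12 live cells
1000001001
0001100100
0000000001
0000001000
0011110000
0000000000
Population at generation 1: 12

Answer: 12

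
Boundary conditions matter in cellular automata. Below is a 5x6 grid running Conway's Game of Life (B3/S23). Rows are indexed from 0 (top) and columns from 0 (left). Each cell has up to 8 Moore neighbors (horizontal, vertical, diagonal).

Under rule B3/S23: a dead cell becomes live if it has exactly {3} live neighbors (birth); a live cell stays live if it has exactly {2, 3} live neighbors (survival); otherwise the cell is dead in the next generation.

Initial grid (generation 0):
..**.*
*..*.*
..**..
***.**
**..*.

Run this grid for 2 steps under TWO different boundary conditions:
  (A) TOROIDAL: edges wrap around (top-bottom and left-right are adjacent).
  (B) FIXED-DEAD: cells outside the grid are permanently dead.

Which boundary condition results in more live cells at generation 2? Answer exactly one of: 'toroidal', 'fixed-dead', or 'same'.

Under TOROIDAL boundary, generation 2:
***...
***...
*....*
......
...*..
Population = 9

Under FIXED-DEAD boundary, generation 2:
..*...
.**...
**..**
*.....
.*.*.*
Population = 11

Comparison: toroidal=9, fixed-dead=11 -> fixed-dead

Answer: fixed-dead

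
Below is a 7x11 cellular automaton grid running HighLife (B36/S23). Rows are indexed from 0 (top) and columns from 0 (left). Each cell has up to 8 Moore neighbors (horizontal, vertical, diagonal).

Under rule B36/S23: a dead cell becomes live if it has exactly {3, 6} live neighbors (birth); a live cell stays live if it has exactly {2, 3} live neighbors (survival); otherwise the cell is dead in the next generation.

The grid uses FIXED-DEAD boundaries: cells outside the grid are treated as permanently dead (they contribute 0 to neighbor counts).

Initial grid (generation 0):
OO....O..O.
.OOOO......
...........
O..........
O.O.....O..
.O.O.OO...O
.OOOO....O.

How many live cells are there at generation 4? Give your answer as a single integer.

Answer: 16

Derivation:
Simulating step by step:
Generation 0 (given above): 22 live cells
Generation 1: 21 live cells
OO.O.......
OOOO.......
.OOO.......
.O.........
O.O........
O.O..O...O.
.O.OOO.....
Generation 2: 16 live cells
O..O.......
....O......
...O.......
O..O.......
O.O........
O.O..O.....
.OOOOO.....
Generation 3: 18 live cells
...........
...OO......
...OO......
.OOO.......
O.OO.......
OO...O.....
.OOOOO.....
Generation 4: 16 live cells
...........
...OO......
...........
.O.........
OO.OO......
O.O..O.....
OOOOOO.....
Population at generation 4: 16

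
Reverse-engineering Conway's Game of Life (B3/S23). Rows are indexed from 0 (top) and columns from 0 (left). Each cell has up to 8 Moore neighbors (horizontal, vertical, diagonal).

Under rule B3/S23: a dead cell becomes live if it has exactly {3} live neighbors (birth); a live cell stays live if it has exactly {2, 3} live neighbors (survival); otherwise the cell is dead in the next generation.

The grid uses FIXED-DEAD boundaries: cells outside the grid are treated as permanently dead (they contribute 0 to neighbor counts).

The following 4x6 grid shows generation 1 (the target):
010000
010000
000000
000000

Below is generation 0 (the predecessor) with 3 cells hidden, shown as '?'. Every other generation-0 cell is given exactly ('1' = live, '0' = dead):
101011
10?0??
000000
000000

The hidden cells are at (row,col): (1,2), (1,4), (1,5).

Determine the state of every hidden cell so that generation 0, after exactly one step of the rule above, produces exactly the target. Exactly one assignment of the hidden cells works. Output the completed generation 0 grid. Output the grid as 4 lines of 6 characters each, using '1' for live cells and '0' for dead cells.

Hidden generation-0 cells (in order): (1,2), (1,4), (1,5).
A hidden cell only influences target cells in its own 3x3 neighborhood. Try each of the 2^3 = 8 assignments, step the completed generation 0 forward once under B3/S23, and compare with the target:
  (1,2)=0 (1,4)=0 (1,5)=0 -> step reproduces the target at every cell -> ACCEPT
  (1,2)=0 (1,4)=0 (1,5)=1 -> step gives (0,4)='1' but target has '0' -> reject
  (1,2)=0 (1,4)=1 (1,5)=0 -> step gives (0,3)='1' but target has '0' -> reject
  (1,2)=0 (1,4)=1 (1,5)=1 -> step gives (0,3)='1' but target has '0' -> reject
  (1,2)=1 (1,4)=0 (1,5)=0 -> step gives (0,1)='0' but target has '1' -> reject
  (1,2)=1 (1,4)=0 (1,5)=1 -> step gives (0,1)='0' but target has '1' -> reject
  (1,2)=1 (1,4)=1 (1,5)=0 -> step gives (0,1)='0' but target has '1' -> reject
  (1,2)=1 (1,4)=1 (1,5)=1 -> step gives (0,1)='0' but target has '1' -> reject
Unique solution: (1,2)=dead, (1,4)=dead, (1,5)=dead.
Check: live-neighbor counts of every cell in the completed generation 0:
130211
131222
110000
000000
Applying B3/S23 to generation 0 with these counts gives:
010000
010000
000000
000000
which matches the target exactly.

Answer: 101011
100000
000000
000000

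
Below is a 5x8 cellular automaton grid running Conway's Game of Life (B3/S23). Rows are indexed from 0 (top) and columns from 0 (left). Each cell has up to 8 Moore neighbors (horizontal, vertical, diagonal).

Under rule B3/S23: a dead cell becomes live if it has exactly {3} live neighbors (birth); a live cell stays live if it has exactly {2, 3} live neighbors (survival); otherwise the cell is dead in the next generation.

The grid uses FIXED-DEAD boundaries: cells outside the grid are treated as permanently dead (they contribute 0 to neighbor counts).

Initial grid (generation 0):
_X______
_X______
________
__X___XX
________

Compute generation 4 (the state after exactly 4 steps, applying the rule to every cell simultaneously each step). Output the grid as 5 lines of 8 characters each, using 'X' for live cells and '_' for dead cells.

Answer: ________
________
________
________
________

Derivation:
Simulating step by step:
Generation 0 (given above): 5 live cells
Generation 1: 0 live cells
________
________
________
________
________
Generation 2: 0 live cells
________
________
________
________
________
Generation 3: 0 live cells
________
________
________
________
________
Generation 4: 0 live cells
(generation 4 grid is the final answer)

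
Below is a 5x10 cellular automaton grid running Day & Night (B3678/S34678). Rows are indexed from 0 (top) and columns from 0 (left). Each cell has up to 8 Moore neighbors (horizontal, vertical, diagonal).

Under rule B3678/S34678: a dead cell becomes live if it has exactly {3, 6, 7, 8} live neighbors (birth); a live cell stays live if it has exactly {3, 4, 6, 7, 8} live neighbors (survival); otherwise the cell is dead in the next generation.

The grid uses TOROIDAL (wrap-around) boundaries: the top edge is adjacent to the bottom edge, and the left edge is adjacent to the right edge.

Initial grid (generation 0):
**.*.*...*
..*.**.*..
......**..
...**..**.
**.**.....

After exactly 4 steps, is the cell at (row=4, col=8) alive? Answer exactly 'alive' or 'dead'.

Simulating step by step:
Generation 0 (given above): 19 live cells
Generation 1: 25 live cells
**.****...
**.***..*.
......**..
..******..
**.*.*..*.
Generation 2: 28 live cells
..***.**..
**.*.....*
.*..**.**.
.*****.**.
***.***..*
Generation 3: 23 live cells
**..*.*.*.
**.*......
.**..*.**.
....*****.
*.****....
Generation 4: 21 live cells
*...*.....
*...***.*.
****.*.***
.......***
...*.*..*.

Cell (4,8) at generation 4: 1 -> alive

Answer: alive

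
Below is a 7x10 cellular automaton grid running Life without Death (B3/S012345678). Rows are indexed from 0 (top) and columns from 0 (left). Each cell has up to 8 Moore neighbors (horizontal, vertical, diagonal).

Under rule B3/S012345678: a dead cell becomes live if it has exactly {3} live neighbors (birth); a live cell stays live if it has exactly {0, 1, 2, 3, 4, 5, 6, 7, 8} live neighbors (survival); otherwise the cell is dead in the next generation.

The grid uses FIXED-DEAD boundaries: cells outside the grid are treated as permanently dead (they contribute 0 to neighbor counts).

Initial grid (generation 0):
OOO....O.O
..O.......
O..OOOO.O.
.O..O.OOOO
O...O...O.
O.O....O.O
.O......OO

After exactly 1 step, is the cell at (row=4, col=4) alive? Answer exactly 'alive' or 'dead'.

Simulating step by step:
Generation 0 (given above): 28 live cells
Generation 1: 41 live cells
OOO....O.O
O.O.OOOOO.
OOOOOOO.OO
OO..O.OOOO
O..OOOO.O.
O.O....O.O
.O......OO

Cell (4,4) at generation 1: 1 -> alive

Answer: alive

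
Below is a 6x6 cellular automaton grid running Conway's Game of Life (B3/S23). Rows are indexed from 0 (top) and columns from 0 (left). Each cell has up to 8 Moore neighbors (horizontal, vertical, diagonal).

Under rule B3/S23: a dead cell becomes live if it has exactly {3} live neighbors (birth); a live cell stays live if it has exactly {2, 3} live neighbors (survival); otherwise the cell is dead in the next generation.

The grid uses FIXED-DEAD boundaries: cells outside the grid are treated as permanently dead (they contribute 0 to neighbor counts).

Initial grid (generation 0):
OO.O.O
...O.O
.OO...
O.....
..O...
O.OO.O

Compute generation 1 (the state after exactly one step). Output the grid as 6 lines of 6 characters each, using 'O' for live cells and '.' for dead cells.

Simulating step by step:
Generation 0 (given above): 14 live cells
Generation 1: 11 live cells
(generation 1 grid is the final answer)

Answer: ..O...
O..O..
.OO...
..O...
..OO..
.OOO..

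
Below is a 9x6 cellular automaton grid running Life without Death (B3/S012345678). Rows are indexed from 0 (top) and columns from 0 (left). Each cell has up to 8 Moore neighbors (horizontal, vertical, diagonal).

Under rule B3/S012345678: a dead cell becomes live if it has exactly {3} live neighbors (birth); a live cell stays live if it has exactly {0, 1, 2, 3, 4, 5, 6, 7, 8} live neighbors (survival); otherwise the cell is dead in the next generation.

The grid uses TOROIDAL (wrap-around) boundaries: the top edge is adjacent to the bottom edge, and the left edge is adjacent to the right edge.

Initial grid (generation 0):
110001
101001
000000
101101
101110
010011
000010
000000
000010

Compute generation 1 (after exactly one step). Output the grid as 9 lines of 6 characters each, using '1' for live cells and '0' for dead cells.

Simulating step by step:
Generation 0 (given above): 19 live cells
Generation 1: 28 live cells
(generation 1 grid is the final answer)

Answer: 110011
101001
001110
101101
101110
111011
000011
000000
100011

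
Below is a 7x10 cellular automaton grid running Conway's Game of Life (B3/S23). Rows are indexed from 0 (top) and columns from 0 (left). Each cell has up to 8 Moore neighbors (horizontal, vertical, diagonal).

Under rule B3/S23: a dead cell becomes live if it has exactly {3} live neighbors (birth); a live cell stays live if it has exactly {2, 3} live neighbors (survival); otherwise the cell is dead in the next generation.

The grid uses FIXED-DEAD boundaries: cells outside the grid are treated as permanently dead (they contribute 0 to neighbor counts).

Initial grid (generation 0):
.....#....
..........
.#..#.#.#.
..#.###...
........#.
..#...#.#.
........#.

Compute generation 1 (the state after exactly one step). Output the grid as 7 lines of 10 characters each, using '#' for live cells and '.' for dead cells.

Simulating step by step:
Generation 0 (given above): 14 live cells
Generation 1: 13 live cells
(generation 1 grid is the final answer)

Answer: ..........
.....#....
...##.##..
...##.#...
...#..#...
........##
.......#..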